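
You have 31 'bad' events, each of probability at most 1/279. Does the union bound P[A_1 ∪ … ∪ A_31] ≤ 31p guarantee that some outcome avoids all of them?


Union bound: P[∪_{i=1}^{31} A_i] ≤ Σ_i P[A_i] ≤ 31·p = 31·(1/279) = 1/9.
Numerically: 1/9 ≈ 0.1111111.
Is 1/9 < 1? YES.
Since P[∪ A_i] ≤ 1/9 < 1, the complement has P[∩ A_i^c] ≥ 1 − 1/9 = 8/9 > 0, so some outcome avoids every A_i.

31·p = 1/9 ≈ 0.1111111; existence CERTIFIED by the union bound.


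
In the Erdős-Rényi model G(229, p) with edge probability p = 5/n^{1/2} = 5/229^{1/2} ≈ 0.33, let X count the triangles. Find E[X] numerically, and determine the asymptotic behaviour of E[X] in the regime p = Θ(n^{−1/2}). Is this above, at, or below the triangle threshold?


Number of potential triangles: C(229, 3) = 1975354.
Each occurs with probability p³ ≈ (0.33)³ ≈ 3.60709e-02.
By linearity: E[X] = C(229, 3)·p³ ≈ 1975354 · 3.60709e-02 ≈ 71252.766.
Since α = 1/2 < 1, p = c/n^{1/2} ≫ 1/n is above the triangle threshold p ~ 1/n. Asymptotically E[X] ~ (c³/6)·n^{3(1−α)} = (5³/6)·n^{1.5} → ∞; triangles are abundant w.h.p.

E[X] ≈ 71252.766; in regime p = Θ(1/n^{1/2}) E[X] diverges (above the triangle threshold p ~ 1/n).


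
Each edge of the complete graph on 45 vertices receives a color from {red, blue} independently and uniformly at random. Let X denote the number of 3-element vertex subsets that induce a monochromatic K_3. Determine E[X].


Let X = Σ_S X_S over the C(45, 3) = 14190 subsets S of size 3, where X_S = 1 if the K_3 on S is monochromatic.
For a fixed S, the K_3 on S has C(3, 2) = 3 edges. P[all 3 edges red] = (1/2)^3, and likewise for blue, so P[monochromatic] = 2·(1/2)^3 = 2^{1 − 3} = 1/4.
By linearity: E[X] = C(45, 3) · 2^{1 − 3} = 14190 · 1/4 = 7095/2.
Numerically: E[X] ≈ 3547.500.

E[X] = C(45,3)·2^(1−C(3,2)) = 7095/2 ≈ 3547.500.


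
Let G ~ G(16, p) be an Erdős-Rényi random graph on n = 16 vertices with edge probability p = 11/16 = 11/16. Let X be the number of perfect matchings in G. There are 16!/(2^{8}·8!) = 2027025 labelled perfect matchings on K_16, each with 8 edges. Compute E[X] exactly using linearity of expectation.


K_16 has 16!/(2^{8}·8!) = 2027025 labelled perfect matchings.
For each such perfect matching H, let X_H = 1 if all 8 edges of H are present in G. Then P[X_H = 1] = p^{8} = (11/16)^{8} = 214358881/4294967296.
By linearity of expectation: E[X] = Σ_H E[X_H] = 2027025 · p^{8} = 2027025 · 214358881/4294967296 = 434510810759025/4294967296.
Numerically: E[X] ≈ 1.012e+05.

E[X] = 2027025 · (11/16)^{8} = 434510810759025/4294967296 ≈ 1.012e+05.


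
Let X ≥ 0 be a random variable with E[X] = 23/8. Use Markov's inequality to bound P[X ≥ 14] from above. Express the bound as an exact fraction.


μ = E[X] = 23/8, a = 14.
Markov: P[X ≥ 14] ≤ μ/a = (23/8)/14 = 23/112.
Numerically: ≈ 0.205357.
(Since a = 14 > μ = 2.875000, the bound 23/112 is < 1 and informative.)

P[X ≥ 14] ≤ 23/112 ≈ 0.205357.


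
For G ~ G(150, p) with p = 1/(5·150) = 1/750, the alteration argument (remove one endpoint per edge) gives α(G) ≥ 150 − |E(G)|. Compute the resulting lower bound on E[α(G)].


E[|E(G)|] = C(150, 2)·p = 11175 · (1/750) = 149/10.
E[α(G)] ≥ n − E[|E(G)|] = 150 − 149/10 = 1351/10.
Numerically: ≈ 135.10000.
(This is only a lower bound; the true E[α(G)] may be larger.)

E[α(G)] ≥ 1351/10 ≈ 135.10000.


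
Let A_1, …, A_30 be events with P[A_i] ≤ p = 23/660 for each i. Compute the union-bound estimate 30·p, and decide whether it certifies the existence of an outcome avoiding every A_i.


Union bound: P[∪_{i=1}^{30} A_i] ≤ Σ_i P[A_i] ≤ 30·p = 30·(23/660) = 23/22.
Numerically: 23/22 ≈ 1.0455.
Is 23/22 < 1? NO.
Since the bound 23/22 is ≥ 1, the union bound is uninformative here; it does NOT by itself certify existence.

30·p = 23/22 ≈ 1.0455; existence NOT certified by the union bound.


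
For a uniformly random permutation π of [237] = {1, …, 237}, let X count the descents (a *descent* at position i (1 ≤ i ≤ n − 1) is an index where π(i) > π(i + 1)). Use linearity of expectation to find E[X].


Write X = Σ X_I over i = 1, …, 236, with X_I the indicator of one descent.
There are 236 indicators.
For each fixed i, the pair (π(i), π(i+1)) is a uniformly random ordered pair of distinct values from {1, …, 237}; by symmetry P[π(i) > π(i+1)] = 1/2.
By linearity: E[X] = 236 · (1/2) = (237 − 1) · (1/2) = 118 ≈ 118.000000.

E[X] = 118 = 118.000000.


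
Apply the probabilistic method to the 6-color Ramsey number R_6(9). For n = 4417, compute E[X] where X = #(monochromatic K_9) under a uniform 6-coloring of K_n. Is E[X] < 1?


E[X] = C(4417, 9) · 6^{1 − 36} = 1749208766098544225331185560 · 6^{−35} = 1749208766098544225331185560/1719070799748422591028658176.
As a reduced fraction: E[X] = 218651095762318028166398195/214883849968552823878582272 ≈ 1.018.
Is E[X] < 1? NO.
Since E[X] ≥ 1, the first-moment bound is inconclusive at n = 4417; it does NOT by itself certify R_6(9) > 4417.

E[X] = 218651095762318028166398195/214883849968552823878582272 ≈ 1.018; E[X] ≥ 1; first-moment method inconclusive here.


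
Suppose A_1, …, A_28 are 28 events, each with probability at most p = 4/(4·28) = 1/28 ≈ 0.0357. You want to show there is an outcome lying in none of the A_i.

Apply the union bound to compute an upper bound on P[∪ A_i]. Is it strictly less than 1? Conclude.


Union bound: P[∪_{i=1}^{28} A_i] ≤ Σ_i P[A_i] ≤ 28·p = 28·(1/28) = 1.
Numerically: 1 ≈ 1.0000.
Is 1 < 1? NO.
Since the bound 1 is ≥ 1, the union bound is uninformative here; it does NOT by itself certify existence.

28·p = 1 ≈ 1.0000; existence NOT certified by the union bound.


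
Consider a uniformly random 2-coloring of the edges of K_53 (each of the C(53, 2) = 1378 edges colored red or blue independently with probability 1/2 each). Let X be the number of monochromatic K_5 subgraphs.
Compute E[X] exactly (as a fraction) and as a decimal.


Let X = Σ_S X_S over the C(53, 5) = 2869685 subsets S of size 5, where X_S = 1 if the K_5 on S is monochromatic.
For a fixed S, the K_5 on S has C(5, 2) = 10 edges. P[all 10 edges red] = (1/2)^10, and likewise for blue, so P[monochromatic] = 2·(1/2)^10 = 2^{1 − 10} = 1/512.
Summing: E[X] = C(53, 5) · 2^{1 − 10} = 2869685 · 1/512 = 2869685/512.
Numerically: E[X] ≈ 5604.853516.

E[X] = C(53,5)·2^(1−C(5,2)) = 2869685/512 ≈ 5604.853516.


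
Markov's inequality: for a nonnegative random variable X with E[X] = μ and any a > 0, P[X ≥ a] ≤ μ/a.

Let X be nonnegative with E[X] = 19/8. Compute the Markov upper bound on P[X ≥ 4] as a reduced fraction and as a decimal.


μ = E[X] = 19/8, a = 4.
Markov: P[X ≥ 4] ≤ μ/a = (19/8)/4 = 19/32.
Numerically: ≈ 0.59375.
(Since a = 4 > μ = 2.37500, the bound 19/32 is < 1 and informative.)

P[X ≥ 4] ≤ 19/32 ≈ 0.59375.


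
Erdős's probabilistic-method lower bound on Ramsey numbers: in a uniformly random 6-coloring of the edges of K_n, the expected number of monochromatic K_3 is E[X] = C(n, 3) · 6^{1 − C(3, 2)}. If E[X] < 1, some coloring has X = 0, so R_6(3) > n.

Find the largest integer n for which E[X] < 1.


We need C(n, 3) · 6^{1 − 3} < 1, i.e. C(n, 3) < 6^{3 − 1} = 36.
Check values of n near the boundary:
  n = 3: C(3, 3) = 1; 1 < 36? YES
  n = 4: C(4, 3) = 4; 4 < 36? YES
  n = 5: C(5, 3) = 10; 10 < 36? YES
  n = 6: C(6, 3) = 20; 20 < 36? YES
  n = 7: C(7, 3) = 35; 35 < 36? YES
  n = 8: C(8, 3) = 56; 56 < 36? NO
  n = 9: C(9, 3) = 84; 84 < 36? NO
  n = 10: C(10, 3) = 120; 120 < 36? NO
The largest n with C(n, 3) < 36 is n = 7 (where E[X] = 35/36 ≈ 0.9722). Hence R_6(3) > 7, i.e. R_6(3) ≥ 8.

Largest n = 7; hence R_6(3) > 7.


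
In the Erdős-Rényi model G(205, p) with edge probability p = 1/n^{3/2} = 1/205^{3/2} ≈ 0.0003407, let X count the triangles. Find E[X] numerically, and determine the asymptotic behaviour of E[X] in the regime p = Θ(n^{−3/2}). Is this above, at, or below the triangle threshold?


Number of potential triangles: C(205, 3) = 1414910.
Each occurs with probability p³ ≈ (0.0003407)³ ≈ 3.954646e-11.
By linearity: E[X] = C(205, 3)·p³ ≈ 1414910 · 3.954646e-11 ≈ 0.0001.
Since α = 3/2 > 1, p = c/n^{3/2} = o(1/n) is below the triangle threshold p ~ 1/n. Asymptotically E[X] ~ (c³/6)·n^{3(1−α)} = (1³/6)·n^{-1.5} → 0, so by Markov's inequality G has no triangles w.h.p.

E[X] ≈ 0.0001; in regime p = Θ(1/n^{3/2}) E[X] tends to 0 (below the triangle threshold p ~ 1/n).


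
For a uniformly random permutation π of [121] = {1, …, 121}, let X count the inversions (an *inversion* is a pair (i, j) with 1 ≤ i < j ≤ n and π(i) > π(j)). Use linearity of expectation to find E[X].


Write X = Σ X_I over the C(121, 2) = 7260 pairs i < j, with X_I the indicator of one inversion.
There are 7260 indicators.
For each fixed pair i < j, the values π(i) and π(j) are two distinct elements of {1, …, 121} in uniformly random order; by symmetry P[π(i) > π(j)] = 1/2.
By linearity: E[X] = 7260 · (1/2) = C(121, 2) · (1/2) = 7260/2 = 3630 ≈ 3630.0000.

E[X] = 3630 = 3630.0000.


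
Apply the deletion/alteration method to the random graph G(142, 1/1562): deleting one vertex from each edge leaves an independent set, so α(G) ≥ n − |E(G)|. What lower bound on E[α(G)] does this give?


E[|E(G)|] = C(142, 2)·p = 10011 · (1/1562) = 141/22.
E[α(G)] ≥ n − E[|E(G)|] = 142 − 141/22 = 2983/22.
Numerically: ≈ 135.59091.
(This is only a lower bound; the true E[α(G)] may be larger.)

E[α(G)] ≥ 2983/22 ≈ 135.59091.


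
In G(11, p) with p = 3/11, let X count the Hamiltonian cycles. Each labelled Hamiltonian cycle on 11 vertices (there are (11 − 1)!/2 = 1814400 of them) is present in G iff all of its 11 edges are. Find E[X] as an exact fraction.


K_11 has (11 − 1)!/2 = 1814400 labelled Hamiltonian cycles.
For each such Hamiltonian cycle H, let X_H = 1 if all 11 edges of H are present in G. Then P[X_H = 1] = p^{11} = (3/11)^{11} = 177147/285311670611.
By linearity of expectation: E[X] = Σ_H E[X_H] = 1814400 · p^{11} = 1814400 · 177147/285311670611 = 321415516800/285311670611.
Numerically: E[X] ≈ 1.127.

E[X] = 1814400 · (3/11)^{11} = 321415516800/285311670611 ≈ 1.127.


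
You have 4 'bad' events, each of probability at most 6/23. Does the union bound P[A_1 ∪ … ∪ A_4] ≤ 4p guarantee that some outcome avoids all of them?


Union bound: P[∪_{i=1}^{4} A_i] ≤ Σ_i P[A_i] ≤ 4·p = 4·(6/23) = 24/23.
Numerically: 24/23 ≈ 1.0434783.
Is 24/23 < 1? NO.
Since the bound 24/23 is ≥ 1, the union bound is uninformative here; it does NOT by itself certify existence.

4·p = 24/23 ≈ 1.0434783; existence NOT certified by the union bound.


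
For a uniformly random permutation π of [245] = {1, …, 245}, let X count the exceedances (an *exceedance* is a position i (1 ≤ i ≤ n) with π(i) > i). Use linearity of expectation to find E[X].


Write X = Σ_{i=1}^{245} X_i, where X_i = 1_{π(i) > i}.
For each fixed i, π(i) is uniform over {1, …, 245} (marginal of a uniform permutation), so P[π(i) > i] = (n − i)/n. Summing: Σ_{i=1}^{245} (n − i)/n = (0 + 1 + … + 244)/245 = 245(245 − 1)/(2·245) = (245 − 1)/2.
Hence E[X] = Σ_{i=1}^{245} (245 − i)/245 = 122 ≈ 122.000000.

E[X] = 122 = 122.000000.


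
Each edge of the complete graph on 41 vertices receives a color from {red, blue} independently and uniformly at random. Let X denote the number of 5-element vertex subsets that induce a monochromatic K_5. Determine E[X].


Let X = Σ_S X_S over the C(41, 5) = 749398 subsets S of size 5, where X_S = 1 if the K_5 on S is monochromatic.
For a fixed S, the K_5 on S has C(5, 2) = 10 edges. P[all 10 edges red] = (1/2)^10, and likewise for blue, so P[monochromatic] = 2·(1/2)^10 = 2^{1 − 10} = 1/512.
Summing: E[X] = C(41, 5) · 2^{1 − 10} = 749398 · 1/512 = 374699/256.
Numerically: E[X] ≈ 1463.6680.

E[X] = C(41,5)·2^(1−C(5,2)) = 374699/256 ≈ 1463.6680.


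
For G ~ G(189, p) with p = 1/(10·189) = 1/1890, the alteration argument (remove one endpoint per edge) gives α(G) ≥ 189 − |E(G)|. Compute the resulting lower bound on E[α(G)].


E[|E(G)|] = C(189, 2)·p = 17766 · (1/1890) = 47/5.
E[α(G)] ≥ n − E[|E(G)|] = 189 − 47/5 = 898/5.
Numerically: ≈ 179.6000.
(This is only a lower bound; the true E[α(G)] may be larger.)

E[α(G)] ≥ 898/5 ≈ 179.6000.


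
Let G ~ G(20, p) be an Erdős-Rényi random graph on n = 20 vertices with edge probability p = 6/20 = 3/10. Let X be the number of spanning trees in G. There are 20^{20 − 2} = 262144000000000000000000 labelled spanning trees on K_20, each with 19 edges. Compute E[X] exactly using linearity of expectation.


K_20 has 20^{20 − 2} = 262144000000000000000000 labelled spanning trees.
For each such spanning tree H, let X_H = 1 if all 19 edges of H are present in G. Then P[X_H = 1] = p^{19} = (3/10)^{19} = 1162261467/10000000000000000000.
By linearity of expectation: E[X] = Σ_H E[X_H] = 262144000000000000000000 · p^{19} = 262144000000000000000000 · 1162261467/10000000000000000000 = 152339935002624/5.
Numerically: E[X] ≈ 3.047e+13.

E[X] = 262144000000000000000000 · (3/10)^{19} = 152339935002624/5 ≈ 3.047e+13.


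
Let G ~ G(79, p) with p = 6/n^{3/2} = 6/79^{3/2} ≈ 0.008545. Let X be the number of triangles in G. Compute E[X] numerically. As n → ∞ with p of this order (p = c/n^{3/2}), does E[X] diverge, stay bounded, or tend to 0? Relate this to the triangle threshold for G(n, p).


Number of potential triangles: C(79, 3) = 79079.
Each occurs with probability p³ ≈ (0.008545)³ ≈ 6.239242e-07.
By linearity: E[X] = C(79, 3)·p³ ≈ 79079 · 6.239242e-07 ≈ 0.0493.
Since α = 3/2 > 1, p = c/n^{3/2} = o(1/n) is below the triangle threshold p ~ 1/n. Asymptotically E[X] ~ (c³/6)·n^{3(1−α)} = (6³/6)·n^{-1.5} → 0, so by Markov's inequality G has no triangles w.h.p.

E[X] ≈ 0.0493; in regime p = Θ(1/n^{3/2}) E[X] tends to 0 (below the triangle threshold p ~ 1/n).


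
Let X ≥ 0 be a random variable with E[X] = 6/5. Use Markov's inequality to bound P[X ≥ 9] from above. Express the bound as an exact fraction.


μ = E[X] = 6/5, a = 9.
Markov: P[X ≥ 9] ≤ μ/a = (6/5)/9 = 2/15.
Numerically: ≈ 0.13333.
(Since a = 9 > μ = 1.20000, the bound 2/15 is < 1 and informative.)

P[X ≥ 9] ≤ 2/15 ≈ 0.13333.


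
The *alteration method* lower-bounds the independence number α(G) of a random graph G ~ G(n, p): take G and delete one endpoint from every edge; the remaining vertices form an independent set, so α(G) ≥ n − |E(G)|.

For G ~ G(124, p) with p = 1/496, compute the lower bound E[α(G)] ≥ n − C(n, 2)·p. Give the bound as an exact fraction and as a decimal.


E[|E(G)|] = C(124, 2)·p = 7626 · (1/496) = 123/8.
E[α(G)] ≥ n − E[|E(G)|] = 124 − 123/8 = 869/8.
Numerically: ≈ 108.62500.
(This is only a lower bound; the true E[α(G)] may be larger.)

E[α(G)] ≥ 869/8 ≈ 108.62500.


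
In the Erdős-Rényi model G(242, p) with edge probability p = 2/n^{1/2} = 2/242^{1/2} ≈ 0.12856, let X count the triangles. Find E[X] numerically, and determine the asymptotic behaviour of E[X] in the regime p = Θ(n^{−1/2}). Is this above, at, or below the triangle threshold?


Number of potential triangles: C(242, 3) = 2332880.
Each occurs with probability p³ ≈ (0.12856)³ ≈ 2.1250392e-03.
By linearity: E[X] = C(242, 3)·p³ ≈ 2332880 · 2.1250392e-03 ≈ 4957.46136.
Since α = 1/2 < 1, p = c/n^{1/2} ≫ 1/n is above the triangle threshold p ~ 1/n. Asymptotically E[X] ~ (c³/6)·n^{3(1−α)} = (2³/6)·n^{1.5} → ∞; triangles are abundant w.h.p.

E[X] ≈ 4957.46136; in regime p = Θ(1/n^{1/2}) E[X] diverges (above the triangle threshold p ~ 1/n).


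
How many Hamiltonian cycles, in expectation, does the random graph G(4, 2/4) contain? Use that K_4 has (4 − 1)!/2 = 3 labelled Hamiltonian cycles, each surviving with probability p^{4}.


K_4 has (4 − 1)!/2 = 3 labelled Hamiltonian cycles.
For each such Hamiltonian cycle H, let X_H = 1 if all 4 edges of H are present in G. Then P[X_H = 1] = p^{4} = (1/2)^{4} = 1/16.
By linearity of expectation: E[X] = Σ_H E[X_H] = 3 · p^{4} = 3 · 1/16 = 3/16.
Numerically: E[X] ≈ 0.1875.

E[X] = 3 · (1/2)^{4} = 3/16 ≈ 0.1875.


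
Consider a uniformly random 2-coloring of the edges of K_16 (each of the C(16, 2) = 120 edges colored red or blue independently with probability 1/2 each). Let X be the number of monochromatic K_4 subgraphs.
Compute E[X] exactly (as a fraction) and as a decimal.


Let X = Σ_S X_S over the C(16, 4) = 1820 subsets S of size 4, where X_S = 1 if the K_4 on S is monochromatic.
For a fixed S, the K_4 on S has C(4, 2) = 6 edges. P[all 6 edges red] = (1/2)^6, and likewise for blue, so P[monochromatic] = 2·(1/2)^6 = 2^{1 − 6} = 1/32.
Summing: E[X] = C(16, 4) · 2^{1 − 6} = 1820 · 1/32 = 455/8.
Numerically: E[X] ≈ 56.875000.

E[X] = C(16,4)·2^(1−C(4,2)) = 455/8 ≈ 56.875000.


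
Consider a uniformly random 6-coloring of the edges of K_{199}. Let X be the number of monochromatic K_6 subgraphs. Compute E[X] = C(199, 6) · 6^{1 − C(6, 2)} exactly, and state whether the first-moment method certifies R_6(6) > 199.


E[X] = C(199, 6) · 6^{1 − 15} = 79936367511 · 6^{−14} = 79936367511/78364164096.
As a reduced fraction: E[X] = 26645455837/26121388032 ≈ 1.0200628.
Is E[X] < 1? NO.
Since E[X] ≥ 1, the first-moment bound is inconclusive at n = 199; it does NOT by itself certify R_6(6) > 199.

E[X] = 26645455837/26121388032 ≈ 1.0200628; E[X] ≥ 1; first-moment method inconclusive here.


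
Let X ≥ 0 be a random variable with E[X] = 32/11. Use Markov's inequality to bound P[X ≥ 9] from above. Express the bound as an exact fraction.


μ = E[X] = 32/11, a = 9.
Markov: P[X ≥ 9] ≤ μ/a = (32/11)/9 = 32/99.
Numerically: ≈ 0.323.
(Since a = 9 > μ = 2.909, the bound 32/99 is < 1 and informative.)

P[X ≥ 9] ≤ 32/99 ≈ 0.323.


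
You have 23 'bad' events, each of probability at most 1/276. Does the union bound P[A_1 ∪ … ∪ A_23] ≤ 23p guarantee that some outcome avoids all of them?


Union bound: P[∪_{i=1}^{23} A_i] ≤ Σ_i P[A_i] ≤ 23·p = 23·(1/276) = 1/12.
Numerically: 1/12 ≈ 0.083333.
Is 1/12 < 1? YES.
Since P[∪ A_i] ≤ 1/12 < 1, the complement has P[∩ A_i^c] ≥ 1 − 1/12 = 11/12 > 0, so some outcome avoids every A_i.

23·p = 1/12 ≈ 0.083333; existence CERTIFIED by the union bound.


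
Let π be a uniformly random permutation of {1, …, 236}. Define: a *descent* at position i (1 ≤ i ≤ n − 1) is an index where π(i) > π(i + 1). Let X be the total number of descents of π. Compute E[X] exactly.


Write X = Σ X_I over i = 1, …, 235, with X_I the indicator of one descent.
There are 235 indicators.
For each fixed i, the pair (π(i), π(i+1)) is a uniformly random ordered pair of distinct values from {1, …, 236}; by symmetry P[π(i) > π(i+1)] = 1/2.
By linearity: E[X] = 235 · (1/2) = (236 − 1) · (1/2) = 235/2 ≈ 117.50000.

E[X] = 235/2 = 117.50000.


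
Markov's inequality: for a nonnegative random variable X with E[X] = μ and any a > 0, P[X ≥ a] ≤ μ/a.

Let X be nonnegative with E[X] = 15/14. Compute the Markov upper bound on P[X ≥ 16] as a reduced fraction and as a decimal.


μ = E[X] = 15/14, a = 16.
Markov: P[X ≥ 16] ≤ μ/a = (15/14)/16 = 15/224.
Numerically: ≈ 0.06696.
(Since a = 16 > μ = 1.07143, the bound 15/224 is < 1 and informative.)

P[X ≥ 16] ≤ 15/224 ≈ 0.06696.


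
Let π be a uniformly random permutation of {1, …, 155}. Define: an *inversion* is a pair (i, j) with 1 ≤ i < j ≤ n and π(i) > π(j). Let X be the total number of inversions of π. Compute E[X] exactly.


Write X = Σ X_I over the C(155, 2) = 11935 pairs i < j, with X_I the indicator of one inversion.
There are 11935 indicators.
For each fixed pair i < j, the values π(i) and π(j) are two distinct elements of {1, …, 155} in uniformly random order; by symmetry P[π(i) > π(j)] = 1/2.
By linearity: E[X] = 11935 · (1/2) = C(155, 2) · (1/2) = 11935/2 = 11935/2 ≈ 5967.5000.

E[X] = 11935/2 = 5967.5000.


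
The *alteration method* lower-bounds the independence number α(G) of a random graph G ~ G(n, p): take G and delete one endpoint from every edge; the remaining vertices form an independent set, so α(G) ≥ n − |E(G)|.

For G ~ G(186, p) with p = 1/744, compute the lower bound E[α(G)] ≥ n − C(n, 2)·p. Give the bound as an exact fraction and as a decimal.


E[|E(G)|] = C(186, 2)·p = 17205 · (1/744) = 185/8.
E[α(G)] ≥ n − E[|E(G)|] = 186 − 185/8 = 1303/8.
Numerically: ≈ 162.875.
(This is only a lower bound; the true E[α(G)] may be larger.)

E[α(G)] ≥ 1303/8 ≈ 162.875.


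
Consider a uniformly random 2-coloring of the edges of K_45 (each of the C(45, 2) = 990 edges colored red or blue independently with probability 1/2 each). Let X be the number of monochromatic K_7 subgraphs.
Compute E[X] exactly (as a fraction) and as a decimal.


Let X = Σ_S X_S over the C(45, 7) = 45379620 subsets S of size 7, where X_S = 1 if the K_7 on S is monochromatic.
For a fixed S, the K_7 on S has C(7, 2) = 21 edges. P[all 21 edges red] = (1/2)^21, and likewise for blue, so P[monochromatic] = 2·(1/2)^21 = 2^{1 − 21} = 1/1048576.
By linearity: E[X] = C(45, 7) · 2^{1 − 21} = 45379620 · 1/1048576 = 11344905/262144.
Numerically: E[X] ≈ 43.277378.

E[X] = C(45,7)·2^(1−C(7,2)) = 11344905/262144 ≈ 43.277378.


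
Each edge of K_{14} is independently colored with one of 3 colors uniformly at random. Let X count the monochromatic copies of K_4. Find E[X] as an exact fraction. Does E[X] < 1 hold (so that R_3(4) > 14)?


E[X] = C(14, 4) · 3^{1 − 6} = 1001 · 3^{−5} = 1001/243.
As a reduced fraction: E[X] = 1001/243 ≈ 4.1193416.
Is E[X] < 1? NO.
Since E[X] ≥ 1, the first-moment bound is inconclusive at n = 14; it does NOT by itself certify R_3(4) > 14.

E[X] = 1001/243 ≈ 4.1193416; E[X] ≥ 1; first-moment method inconclusive here.


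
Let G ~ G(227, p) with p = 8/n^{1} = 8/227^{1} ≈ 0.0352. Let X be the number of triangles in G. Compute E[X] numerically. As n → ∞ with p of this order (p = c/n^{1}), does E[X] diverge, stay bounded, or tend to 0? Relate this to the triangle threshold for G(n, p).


Number of potential triangles: C(227, 3) = 1923825.
Each occurs with probability p³ ≈ (0.0352)³ ≈ 4.37716e-05.
By linearity: E[X] = C(227, 3)·p³ ≈ 1923825 · 4.37716e-05 ≈ 84.209.
Here α = 1, so p = 8/n is exactly at the triangle threshold p ~ 1/n. Asymptotically E[X] → c³/6 = 8³/6 = 256/3 ≈ 85.333, a bounded constant. In this regime the triangle count is asymptotically Poisson(c³/6).

E[X] ≈ 84.209; in regime p = Θ(1/n^{1}) E[X] stays bounded (at the triangle threshold p ~ 1/n).


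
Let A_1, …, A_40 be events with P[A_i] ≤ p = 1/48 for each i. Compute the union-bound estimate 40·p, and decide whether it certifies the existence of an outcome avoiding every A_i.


Union bound: P[∪_{i=1}^{40} A_i] ≤ Σ_i P[A_i] ≤ 40·p = 40·(1/48) = 5/6.
Numerically: 5/6 ≈ 0.8333333.
Is 5/6 < 1? YES.
Since P[∪ A_i] ≤ 5/6 < 1, the complement has P[∩ A_i^c] ≥ 1 − 5/6 = 1/6 > 0, so some outcome avoids every A_i.

40·p = 5/6 ≈ 0.8333333; existence CERTIFIED by the union bound.


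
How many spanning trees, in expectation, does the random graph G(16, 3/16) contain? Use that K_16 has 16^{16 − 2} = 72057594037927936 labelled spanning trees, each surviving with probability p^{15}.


K_16 has 16^{16 − 2} = 72057594037927936 labelled spanning trees.
For each such spanning tree H, let X_H = 1 if all 15 edges of H are present in G. Then P[X_H = 1] = p^{15} = (3/16)^{15} = 14348907/1152921504606846976.
By linearity: E[X] = Σ_H E[X_H] = 72057594037927936 · p^{15} = 72057594037927936 · 14348907/1152921504606846976 = 14348907/16.
Numerically: E[X] ≈ 8.97e+05.

E[X] = 72057594037927936 · (3/16)^{15} = 14348907/16 ≈ 8.97e+05.


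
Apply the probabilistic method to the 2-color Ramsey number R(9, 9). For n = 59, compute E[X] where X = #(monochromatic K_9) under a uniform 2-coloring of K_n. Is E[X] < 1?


E[X] = C(59, 9) · 2^{1 − 36} = 12565671261 · 2^{−35} = 12565671261/34359738368.
As a reduced fraction: E[X] = 12565671261/34359738368 ≈ 0.366.
Is E[X] < 1? YES.
Since E[X] < 1, there exists a 2-coloring of K_{59} with no monochromatic K_9; hence R(9, 9) > 59.

E[X] = 12565671261/34359738368 ≈ 0.366; E[X] < 1, so R(9, 9) > 59.


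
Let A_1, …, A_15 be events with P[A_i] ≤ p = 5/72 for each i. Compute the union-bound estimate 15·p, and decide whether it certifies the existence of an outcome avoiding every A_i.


Union bound: P[∪_{i=1}^{15} A_i] ≤ Σ_i P[A_i] ≤ 15·p = 15·(5/72) = 25/24.
Numerically: 25/24 ≈ 1.042.
Is 25/24 < 1? NO.
Since the bound 25/24 is ≥ 1, the union bound is uninformative here; it does NOT by itself certify existence.

15·p = 25/24 ≈ 1.042; existence NOT certified by the union bound.


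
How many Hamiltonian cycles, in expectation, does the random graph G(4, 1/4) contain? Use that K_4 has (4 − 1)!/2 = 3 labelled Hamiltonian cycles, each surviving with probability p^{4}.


K_4 has (4 − 1)!/2 = 3 labelled Hamiltonian cycles.
For each such Hamiltonian cycle H, let X_H = 1 if all 4 edges of H are present in G. Then P[X_H = 1] = p^{4} = (1/4)^{4} = 1/256.
Summing the indicators: E[X] = Σ_H E[X_H] = 3 · p^{4} = 3 · 1/256 = 3/256.
Numerically: E[X] ≈ 0.011719.

E[X] = 3 · (1/4)^{4} = 3/256 ≈ 0.011719.


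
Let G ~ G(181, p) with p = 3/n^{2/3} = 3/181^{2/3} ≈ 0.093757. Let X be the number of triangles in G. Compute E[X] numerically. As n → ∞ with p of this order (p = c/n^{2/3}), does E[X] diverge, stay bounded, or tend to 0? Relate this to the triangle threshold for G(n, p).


Number of potential triangles: C(181, 3) = 971970.
Each occurs with probability p³ ≈ (0.093757)³ ≈ 8.2415067e-04.
By linearity: E[X] = C(181, 3)·p³ ≈ 971970 · 8.2415067e-04 ≈ 801.04972.
Since α = 2/3 < 1, p = c/n^{2/3} ≫ 1/n is above the triangle threshold p ~ 1/n. Asymptotically E[X] ~ (c³/6)·n^{3(1−α)} = (3³/6)·n^{1} → ∞; triangles are abundant w.h.p.

E[X] ≈ 801.04972; in regime p = Θ(1/n^{2/3}) E[X] diverges (above the triangle threshold p ~ 1/n).


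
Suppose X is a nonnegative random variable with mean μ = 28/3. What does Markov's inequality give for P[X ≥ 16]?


μ = E[X] = 28/3, a = 16.
Markov: P[X ≥ 16] ≤ μ/a = (28/3)/16 = 7/12.
Numerically: ≈ 0.583.
(Since a = 16 > μ = 9.333, the bound 7/12 is < 1 and informative.)

P[X ≥ 16] ≤ 7/12 ≈ 0.583.


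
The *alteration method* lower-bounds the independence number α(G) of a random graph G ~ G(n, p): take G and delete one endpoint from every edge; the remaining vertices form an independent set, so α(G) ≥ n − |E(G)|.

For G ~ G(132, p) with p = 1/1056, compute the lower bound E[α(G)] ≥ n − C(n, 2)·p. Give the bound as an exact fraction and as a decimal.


E[|E(G)|] = C(132, 2)·p = 8646 · (1/1056) = 131/16.
E[α(G)] ≥ n − E[|E(G)|] = 132 − 131/16 = 1981/16.
Numerically: ≈ 123.812500.
(This is only a lower bound; the true E[α(G)] may be larger.)

E[α(G)] ≥ 1981/16 ≈ 123.812500.


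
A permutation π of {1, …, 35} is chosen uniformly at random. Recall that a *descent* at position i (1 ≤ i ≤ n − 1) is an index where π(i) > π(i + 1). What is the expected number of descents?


Write X = Σ X_I over i = 1, …, 34, with X_I the indicator of one descent.
There are 34 indicators.
For each fixed i, the pair (π(i), π(i+1)) is a uniformly random ordered pair of distinct values from {1, …, 35}; by symmetry P[π(i) > π(i+1)] = 1/2.
By linearity: E[X] = 34 · (1/2) = (35 − 1) · (1/2) = 17 ≈ 17.0000.

E[X] = 17 = 17.0000.


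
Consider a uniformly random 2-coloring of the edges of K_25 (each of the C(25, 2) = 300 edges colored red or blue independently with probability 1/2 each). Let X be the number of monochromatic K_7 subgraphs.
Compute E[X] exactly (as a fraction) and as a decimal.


Let X = Σ_S X_S over the C(25, 7) = 480700 subsets S of size 7, where X_S = 1 if the K_7 on S is monochromatic.
For a fixed S, the K_7 on S has C(7, 2) = 21 edges. P[all 21 edges red] = (1/2)^21, and likewise for blue, so P[monochromatic] = 2·(1/2)^21 = 2^{1 − 21} = 1/1048576.
By linearity: E[X] = C(25, 7) · 2^{1 − 21} = 480700 · 1/1048576 = 120175/262144.
Numerically: E[X] ≈ 0.458.

E[X] = C(25,7)·2^(1−C(7,2)) = 120175/262144 ≈ 0.458.


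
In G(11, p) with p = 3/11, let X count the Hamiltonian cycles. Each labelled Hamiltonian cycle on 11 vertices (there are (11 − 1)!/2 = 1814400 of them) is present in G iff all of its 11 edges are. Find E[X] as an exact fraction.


K_11 has (11 − 1)!/2 = 1814400 labelled Hamiltonian cycles.
For each such Hamiltonian cycle H, let X_H = 1 if all 11 edges of H are present in G. Then P[X_H = 1] = p^{11} = (3/11)^{11} = 177147/285311670611.
Summing the indicators: E[X] = Σ_H E[X_H] = 1814400 · p^{11} = 1814400 · 177147/285311670611 = 321415516800/285311670611.
Numerically: E[X] ≈ 1.12654.

E[X] = 1814400 · (3/11)^{11} = 321415516800/285311670611 ≈ 1.12654.


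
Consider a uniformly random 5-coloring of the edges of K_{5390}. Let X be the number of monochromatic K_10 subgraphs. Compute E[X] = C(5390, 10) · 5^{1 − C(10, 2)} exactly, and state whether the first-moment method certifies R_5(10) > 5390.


E[X] = C(5390, 10) · 5^{1 − 45} = 5655833965919099070255434039753 · 5^{−44} = 5655833965919099070255434039753/5684341886080801486968994140625.
As a reduced fraction: E[X] = 5655833965919099070255434039753/5684341886080801486968994140625 ≈ 0.994985.
Is E[X] < 1? YES.
Since E[X] < 1, there exists a 5-coloring of K_{5390} with no monochromatic K_10; hence R_5(10) > 5390.

E[X] = 5655833965919099070255434039753/5684341886080801486968994140625 ≈ 0.994985; E[X] < 1, so R_5(10) > 5390.


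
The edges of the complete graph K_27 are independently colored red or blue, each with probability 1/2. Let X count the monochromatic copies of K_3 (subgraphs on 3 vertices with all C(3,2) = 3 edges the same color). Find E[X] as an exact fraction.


Let X = Σ_S X_S over the C(27, 3) = 2925 subsets S of size 3, where X_S = 1 if the K_3 on S is monochromatic.
For a fixed S, the K_3 on S has C(3, 2) = 3 edges. P[all 3 edges red] = (1/2)^3, and likewise for blue, so P[monochromatic] = 2·(1/2)^3 = 2^{1 − 3} = 1/4.
By linearity: E[X] = C(27, 3) · 2^{1 − 3} = 2925 · 1/4 = 2925/4.
Numerically: E[X] ≈ 731.2500.

E[X] = C(27,3)·2^(1−C(3,2)) = 2925/4 ≈ 731.2500.


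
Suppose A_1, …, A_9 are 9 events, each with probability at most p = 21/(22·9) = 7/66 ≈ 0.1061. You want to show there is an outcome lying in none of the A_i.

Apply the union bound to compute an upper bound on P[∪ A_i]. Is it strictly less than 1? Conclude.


Union bound: P[∪_{i=1}^{9} A_i] ≤ Σ_i P[A_i] ≤ 9·p = 9·(7/66) = 21/22.
Numerically: 21/22 ≈ 0.9545.
Is 21/22 < 1? YES.
Since P[∪ A_i] ≤ 21/22 < 1, the complement has P[∩ A_i^c] ≥ 1 − 21/22 = 1/22 > 0, so some outcome avoids every A_i.

9·p = 21/22 ≈ 0.9545; existence CERTIFIED by the union bound.


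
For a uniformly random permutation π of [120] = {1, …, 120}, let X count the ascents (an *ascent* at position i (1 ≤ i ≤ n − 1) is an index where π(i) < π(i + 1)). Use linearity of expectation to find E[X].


Write X = Σ X_I over i = 1, …, 119, with X_I the indicator of one ascent.
There are 119 indicators.
For each fixed i, the pair (π(i), π(i+1)) is a uniformly random ordered pair of distinct values from {1, …, 120}; by symmetry P[π(i) < π(i+1)] = 1/2.
By linearity: E[X] = 119 · (1/2) = (120 − 1) · (1/2) = 119/2 ≈ 59.5000.

E[X] = 119/2 = 59.5000.


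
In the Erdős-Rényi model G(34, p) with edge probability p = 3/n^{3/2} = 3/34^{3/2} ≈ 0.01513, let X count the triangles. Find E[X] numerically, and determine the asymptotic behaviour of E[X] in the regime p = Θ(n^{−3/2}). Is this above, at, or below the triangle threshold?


Number of potential triangles: C(34, 3) = 5984.
Each occurs with probability p³ ≈ (0.01513)³ ≈ 3.465043e-06.
By linearity: E[X] = C(34, 3)·p³ ≈ 5984 · 3.465043e-06 ≈ 0.0207.
Since α = 3/2 > 1, p = c/n^{3/2} = o(1/n) is below the triangle threshold p ~ 1/n. Asymptotically E[X] ~ (c³/6)·n^{3(1−α)} = (3³/6)·n^{-1.5} → 0, so by Markov's inequality G has no triangles w.h.p.

E[X] ≈ 0.0207; in regime p = Θ(1/n^{3/2}) E[X] tends to 0 (below the triangle threshold p ~ 1/n).


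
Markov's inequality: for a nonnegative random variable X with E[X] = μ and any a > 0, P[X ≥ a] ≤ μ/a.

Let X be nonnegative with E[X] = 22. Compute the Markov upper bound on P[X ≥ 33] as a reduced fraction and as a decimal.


μ = E[X] = 22, a = 33.
Markov: P[X ≥ 33] ≤ μ/a = (22)/33 = 2/3.
Numerically: ≈ 0.667.
(Since a = 33 > μ = 22.000, the bound 2/3 is < 1 and informative.)

P[X ≥ 33] ≤ 2/3 ≈ 0.667.


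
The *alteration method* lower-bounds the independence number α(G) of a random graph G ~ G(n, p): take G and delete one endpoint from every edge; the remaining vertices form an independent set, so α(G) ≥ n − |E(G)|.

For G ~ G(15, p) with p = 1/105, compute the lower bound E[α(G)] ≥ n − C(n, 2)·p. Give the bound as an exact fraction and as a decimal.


E[|E(G)|] = C(15, 2)·p = 105 · (1/105) = 1.
E[α(G)] ≥ n − E[|E(G)|] = 15 − 1 = 14.
Numerically: ≈ 14.00000.
(This is only a lower bound; the true E[α(G)] may be larger.)

E[α(G)] ≥ 14 ≈ 14.00000.


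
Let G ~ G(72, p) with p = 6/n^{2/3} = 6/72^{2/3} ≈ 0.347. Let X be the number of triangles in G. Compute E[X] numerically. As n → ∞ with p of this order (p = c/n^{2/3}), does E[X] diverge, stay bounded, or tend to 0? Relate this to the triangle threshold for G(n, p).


Number of potential triangles: C(72, 3) = 59640.
Each occurs with probability p³ ≈ (0.347)³ ≈ 4.16667e-02.
By linearity: E[X] = C(72, 3)·p³ ≈ 59640 · 4.16667e-02 ≈ 2485.000.
Since α = 2/3 < 1, p = c/n^{2/3} ≫ 1/n is above the triangle threshold p ~ 1/n. Asymptotically E[X] ~ (c³/6)·n^{3(1−α)} = (6³/6)·n^{1} → ∞; triangles are abundant w.h.p.

E[X] ≈ 2485.000; in regime p = Θ(1/n^{2/3}) E[X] diverges (above the triangle threshold p ~ 1/n).


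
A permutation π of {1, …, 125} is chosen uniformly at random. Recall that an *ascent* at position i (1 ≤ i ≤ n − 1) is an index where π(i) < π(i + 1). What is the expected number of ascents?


Write X = Σ X_I over i = 1, …, 124, with X_I the indicator of one ascent.
There are 124 indicators.
For each fixed i, the pair (π(i), π(i+1)) is a uniformly random ordered pair of distinct values from {1, …, 125}; by symmetry P[π(i) < π(i+1)] = 1/2.
By linearity: E[X] = 124 · (1/2) = (125 − 1) · (1/2) = 62 ≈ 62.000000.

E[X] = 62 = 62.000000.


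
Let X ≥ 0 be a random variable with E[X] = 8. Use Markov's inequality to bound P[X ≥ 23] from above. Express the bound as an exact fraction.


μ = E[X] = 8, a = 23.
Markov: P[X ≥ 23] ≤ μ/a = (8)/23 = 8/23.
Numerically: ≈ 0.348.
(Since a = 23 > μ = 8.000, the bound 8/23 is < 1 and informative.)

P[X ≥ 23] ≤ 8/23 ≈ 0.348.


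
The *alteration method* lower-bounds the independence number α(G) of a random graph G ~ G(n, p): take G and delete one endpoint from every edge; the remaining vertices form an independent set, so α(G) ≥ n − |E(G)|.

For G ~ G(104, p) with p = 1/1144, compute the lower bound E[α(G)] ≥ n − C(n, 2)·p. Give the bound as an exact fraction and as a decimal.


E[|E(G)|] = C(104, 2)·p = 5356 · (1/1144) = 103/22.
E[α(G)] ≥ n − E[|E(G)|] = 104 − 103/22 = 2185/22.
Numerically: ≈ 99.318.
(This is only a lower bound; the true E[α(G)] may be larger.)

E[α(G)] ≥ 2185/22 ≈ 99.318.


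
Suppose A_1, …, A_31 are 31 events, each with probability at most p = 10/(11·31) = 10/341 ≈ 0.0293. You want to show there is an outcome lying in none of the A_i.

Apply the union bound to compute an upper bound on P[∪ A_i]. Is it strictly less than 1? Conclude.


Union bound: P[∪_{i=1}^{31} A_i] ≤ Σ_i P[A_i] ≤ 31·p = 31·(10/341) = 10/11.
Numerically: 10/11 ≈ 0.9091.
Is 10/11 < 1? YES.
Since P[∪ A_i] ≤ 10/11 < 1, the complement has P[∩ A_i^c] ≥ 1 − 10/11 = 1/11 > 0, so some outcome avoids every A_i.

31·p = 10/11 ≈ 0.9091; existence CERTIFIED by the union bound.


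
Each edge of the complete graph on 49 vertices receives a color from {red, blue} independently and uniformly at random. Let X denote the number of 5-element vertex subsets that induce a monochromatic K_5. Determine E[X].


Let X = Σ_S X_S over the C(49, 5) = 1906884 subsets S of size 5, where X_S = 1 if the K_5 on S is monochromatic.
For a fixed S, the K_5 on S has C(5, 2) = 10 edges. P[all 10 edges red] = (1/2)^10, and likewise for blue, so P[monochromatic] = 2·(1/2)^10 = 2^{1 − 10} = 1/512.
Summing: E[X] = C(49, 5) · 2^{1 − 10} = 1906884 · 1/512 = 476721/128.
Numerically: E[X] ≈ 3724.382812.

E[X] = C(49,5)·2^(1−C(5,2)) = 476721/128 ≈ 3724.382812.


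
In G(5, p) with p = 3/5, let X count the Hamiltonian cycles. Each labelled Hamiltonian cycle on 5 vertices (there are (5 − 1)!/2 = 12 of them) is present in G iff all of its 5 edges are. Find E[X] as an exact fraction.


K_5 has (5 − 1)!/2 = 12 labelled Hamiltonian cycles.
For each such Hamiltonian cycle H, let X_H = 1 if all 5 edges of H are present in G. Then P[X_H = 1] = p^{5} = (3/5)^{5} = 243/3125.
By linearity of expectation: E[X] = Σ_H E[X_H] = 12 · p^{5} = 12 · 243/3125 = 2916/3125.
Numerically: E[X] ≈ 0.93312.

E[X] = 12 · (3/5)^{5} = 2916/3125 ≈ 0.93312.


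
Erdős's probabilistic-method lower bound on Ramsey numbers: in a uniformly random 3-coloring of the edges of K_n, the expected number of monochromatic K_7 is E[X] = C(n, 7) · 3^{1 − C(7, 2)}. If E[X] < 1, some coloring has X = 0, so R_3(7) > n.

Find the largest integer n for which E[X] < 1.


We need C(n, 7) · 3^{1 − 21} < 1, i.e. C(n, 7) < 3^{21 − 1} = 3486784401.
Check values of n near the boundary:
  n = 80: C(80, 7) = 3176716400; 3176716400 < 3486784401? YES
  n = 81: C(81, 7) = 3477216600; 3477216600 < 3486784401? YES
  n = 82: C(82, 7) = 3801756816; 3801756816 < 3486784401? NO
  n = 83: C(83, 7) = 4151918628; 4151918628 < 3486784401? NO
The largest n with C(n, 7) < 3486784401 is n = 81 (where E[X] = 42928600/43046721 ≈ 0.997256). Hence R_3(7) > 81, i.e. R_3(7) ≥ 82.

Largest n = 81; hence R_3(7) > 81.


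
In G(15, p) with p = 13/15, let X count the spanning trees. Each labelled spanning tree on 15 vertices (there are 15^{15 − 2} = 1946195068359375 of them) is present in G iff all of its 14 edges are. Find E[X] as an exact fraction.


K_15 has 15^{15 − 2} = 1946195068359375 labelled spanning trees.
For each such spanning tree H, let X_H = 1 if all 14 edges of H are present in G. Then P[X_H = 1] = p^{14} = (13/15)^{14} = 3937376385699289/29192926025390625.
Summing the indicators: E[X] = Σ_H E[X_H] = 1946195068359375 · p^{14} = 1946195068359375 · 3937376385699289/29192926025390625 = 3937376385699289/15.
Numerically: E[X] ≈ 2.62492e+14.

E[X] = 1946195068359375 · (13/15)^{14} = 3937376385699289/15 ≈ 2.62492e+14.


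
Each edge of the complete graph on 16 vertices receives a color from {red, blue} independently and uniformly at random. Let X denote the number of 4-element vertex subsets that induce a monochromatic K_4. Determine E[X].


Let X = Σ_S X_S over the C(16, 4) = 1820 subsets S of size 4, where X_S = 1 if the K_4 on S is monochromatic.
For a fixed S, the K_4 on S has C(4, 2) = 6 edges. P[all 6 edges red] = (1/2)^6, and likewise for blue, so P[monochromatic] = 2·(1/2)^6 = 2^{1 − 6} = 1/32.
By linearity of expectation: E[X] = C(16, 4) · 2^{1 − 6} = 1820 · 1/32 = 455/8.
Numerically: E[X] ≈ 56.87500.

E[X] = C(16,4)·2^(1−C(4,2)) = 455/8 ≈ 56.87500.
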